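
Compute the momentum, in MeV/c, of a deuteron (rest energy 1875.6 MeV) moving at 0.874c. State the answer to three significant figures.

Lorentz factor: γ = (1 − 0.763876)^(−1/2) = 2.0579.
Momentum: p = γβ·mc = 2.0579 × 0.874 × 1875.6 MeV/c = 3370 MeV/c.

3370 MeV/c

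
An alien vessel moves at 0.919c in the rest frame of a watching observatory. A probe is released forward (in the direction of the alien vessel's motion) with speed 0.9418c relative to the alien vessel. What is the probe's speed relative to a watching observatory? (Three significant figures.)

In units of c, u = (u' + v)/(1 + u'v) with u' = 0.9418 and v = 0.919.
Numerator: 0.9418 + 0.919 = 1.8608. Denominator: 1 + (0.9418)(0.919) = 1.8655142.
u = 1.8608/1.8655142 = 0.99747, so the speed is 0.997c.

0.997c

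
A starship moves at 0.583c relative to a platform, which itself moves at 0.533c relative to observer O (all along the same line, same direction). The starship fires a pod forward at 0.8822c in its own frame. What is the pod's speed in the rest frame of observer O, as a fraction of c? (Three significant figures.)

0.990c

Apply u = (u'+v)/(1+u'v) twice. Pod in the platform frame: (0.8822+0.583)/(1+0.8822·0.583) = 1.4652/1.5143226 = 0.96756c.
That velocity, transformed to the rest frame of observer O: (0.96756+0.533)/(1+0.96756·0.533) = 1.50056/1.51570948 = 0.99001c.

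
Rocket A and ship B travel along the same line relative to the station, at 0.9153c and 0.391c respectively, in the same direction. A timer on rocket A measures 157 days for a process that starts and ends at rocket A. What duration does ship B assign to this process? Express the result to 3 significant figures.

272 days

Transform rocket A's velocity into ship B's frame: (0.9153 − 0.391)/(1 − 0.9153·0.391) = 0.5243/0.6421177, so the relative speed is 0.81652c.
At |u| = 0.81652c, γ = (1 − 0.666705)^(−1/2) = 1.7322.
The clock on rocket A records proper time, so ship B measures Δt = γΔτ = 1.7322 × 157 = 272 days.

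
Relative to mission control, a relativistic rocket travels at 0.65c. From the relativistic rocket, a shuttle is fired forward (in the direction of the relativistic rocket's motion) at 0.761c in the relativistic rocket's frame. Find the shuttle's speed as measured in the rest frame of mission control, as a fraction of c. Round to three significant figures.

In units of c, u = (u' + v)/(1 + u'v) with u' = 0.761 and v = 0.65.
Numerator: 0.761 + 0.65 = 1.411. Denominator: 1 + (0.761)(0.65) = 1.49465.
u = 1.411/1.49465 = 0.94403, so the speed is 0.944c.

0.944c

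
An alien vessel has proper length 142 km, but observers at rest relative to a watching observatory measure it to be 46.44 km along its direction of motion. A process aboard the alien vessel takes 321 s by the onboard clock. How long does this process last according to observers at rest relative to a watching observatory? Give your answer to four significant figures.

981.5 s

γ = L₀/L = 142/46.44 = 3.05771.
Δt = γΔτ = 3.05771 × 321 = 981.5 s.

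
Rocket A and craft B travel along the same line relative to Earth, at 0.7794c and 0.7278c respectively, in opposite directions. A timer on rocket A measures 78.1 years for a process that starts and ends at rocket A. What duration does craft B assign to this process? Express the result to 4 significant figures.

284.9 years

Transform rocket A's velocity into craft B's frame: (0.7794 + 0.7278)/(1 + 0.7794·0.7278) = 1.5072/1.56724732, so the relative speed is 0.96169c.
At |u| = 0.96169c, γ = (1 − 0.924848)^(−1/2) = 3.6478.
Rocket A's interval is proper; time dilation gives Δt_B = γΔτ = 3.6478 × 78.1 years = 284.9 years.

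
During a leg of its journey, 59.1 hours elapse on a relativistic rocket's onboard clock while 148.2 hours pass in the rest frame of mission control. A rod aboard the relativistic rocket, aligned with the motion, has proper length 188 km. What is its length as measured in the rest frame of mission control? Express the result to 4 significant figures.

74.97 km

The time-dilation ratio gives γ = 148.2/59.1 = 2.50761.
L = L₀/γ = 188/2.50761 = 74.97 km.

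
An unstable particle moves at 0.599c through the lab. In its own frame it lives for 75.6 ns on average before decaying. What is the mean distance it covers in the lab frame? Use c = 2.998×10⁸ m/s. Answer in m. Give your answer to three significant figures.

17.0 m

Lorentz factor: γ = (1 − 0.358801)^(−1/2) = 1.2488.
Lab-frame lifetime: Δt = γτ = 1.2488 × 75.6 ns = 94.409 ns.
Distance: d = vΔt = 0.599 × 2.998×10⁸ m/s × 9.4409×10^-8 s = 17.0 m.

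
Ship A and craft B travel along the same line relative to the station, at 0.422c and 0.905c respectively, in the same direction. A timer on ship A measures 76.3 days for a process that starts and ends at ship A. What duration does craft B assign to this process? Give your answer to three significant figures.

Speed of ship A in craft B's frame: u = (v_A − v_B)/(1 − v_A v_B/c²) = (0.422 − 0.905)/(1 − 0.422×0.905) = −0.483/0.61809 = −0.78144; |u| = 0.78144c.
γ for this relative speed: γ = 1/√(1 − 0.610648) = 1.6026.
Ship A's interval is proper; time dilation gives Δt_B = γΔτ = 1.6026 × 76.3 days = 122 days.

122 days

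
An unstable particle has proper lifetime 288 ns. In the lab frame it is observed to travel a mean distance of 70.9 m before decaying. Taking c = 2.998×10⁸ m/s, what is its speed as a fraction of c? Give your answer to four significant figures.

0.6346c

d = βγcτ ⇒ βγ = d/(cτ) = 70.90 m / (86.3424 m) = 0.82115.
β = (βγ)/√(1+(βγ)²) = 0.82115/√1.674287 = 0.6346.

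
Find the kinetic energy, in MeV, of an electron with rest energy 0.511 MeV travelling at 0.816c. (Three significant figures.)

0.373 MeV

With β = 0.816, γ = 1/√(1 − 0.816²) = 1/√0.334144 = 1.72995.
Kinetic energy: K = (γ − 1)mc² = (1.72995 − 1) × 0.511 MeV = 0.72995 × 0.511 = 0.373 MeV.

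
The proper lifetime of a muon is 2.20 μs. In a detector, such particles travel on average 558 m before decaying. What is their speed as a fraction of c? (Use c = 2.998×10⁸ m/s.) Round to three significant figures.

0.646c

d = βγcτ ⇒ βγ = d/(cτ) = 558.0 m / (659.56 m) = 0.84602.
β = (βγ)/√(1+(βγ)²) = 0.84602/√1.71575 = 0.646.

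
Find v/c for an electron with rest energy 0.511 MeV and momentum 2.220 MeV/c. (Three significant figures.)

βγ = pc/(mc²) = 2.220/0.511 = 4.3444.
Since γ² = 1 + (βγ)² = 19.8738, γ = √19.8738 = 4.458, and β = (βγ)/γ = 4.3444/4.458 = 0.975.

0.975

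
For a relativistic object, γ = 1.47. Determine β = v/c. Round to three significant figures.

β = √(1 − 1/γ²) = √(1 − 1/2.1609) = √0.53723 = 0.733.

0.733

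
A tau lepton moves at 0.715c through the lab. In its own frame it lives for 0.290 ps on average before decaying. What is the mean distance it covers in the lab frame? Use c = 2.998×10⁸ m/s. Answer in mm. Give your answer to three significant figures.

γ = 1/√(1 − β²) = 1/√(1 − 0.511225) = 1/√0.488775 = 1/0.699124 = 1.4304.
Lab-frame lifetime: Δt = γτ = 1.4304 × 0.290 ps = 0.41482 ps.
Distance: d = vΔt = 0.715 × 2.998×10⁸ m/s × 4.1482×10^-13 s = 8.89×10^-5 m = 0.0889 mm.

0.0889 mm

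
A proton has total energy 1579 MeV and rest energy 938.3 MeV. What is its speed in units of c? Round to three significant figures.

Total energy E = γmc² gives γ = 1579/938.3 = 1.6828.
Hence β = √(1 − 1/γ²) = √(1 − 0.35313) = √0.64687 = 0.804.

0.804c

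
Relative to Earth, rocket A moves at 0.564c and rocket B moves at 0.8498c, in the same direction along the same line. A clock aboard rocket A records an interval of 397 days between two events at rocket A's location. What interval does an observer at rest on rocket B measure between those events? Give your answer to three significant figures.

Transform rocket A's velocity into rocket B's frame: (0.564 − 0.8498)/(1 − 0.564·0.8498) = −0.2858/0.5207128, so the relative speed is 0.54886c.
γ for this relative speed: γ = 1/√(1 − 0.301247) = 1.1963.
Rocket A's interval is proper; time dilation gives Δt_B = γΔτ = 1.1963 × 397 days = 475 days.

475 days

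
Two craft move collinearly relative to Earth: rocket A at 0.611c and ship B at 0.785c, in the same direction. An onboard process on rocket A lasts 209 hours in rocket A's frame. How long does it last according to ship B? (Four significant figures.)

Speed of rocket A in ship B's frame: u = (v_A − v_B)/(1 − v_A v_B/c²) = (0.611 − 0.785)/(1 − 0.611×0.785) = −0.174/0.520365 = −0.33438; |u| = 0.33438c.
γ for this relative speed: γ = 1/√(1 − 0.11181) = 1.0611.
The clock on rocket A records proper time, so ship B measures Δt = γΔτ = 1.0611 × 209 = 221.8 hours.

221.8 hours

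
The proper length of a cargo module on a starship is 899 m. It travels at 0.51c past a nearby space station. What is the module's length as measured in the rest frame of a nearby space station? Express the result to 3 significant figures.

773 m

With β = 0.51, γ = 1/√(1 − 0.51²) = 1/√0.7399 = 1.1626.
Length contraction: L = L₀/γ = 899/1.1626 = 773 m.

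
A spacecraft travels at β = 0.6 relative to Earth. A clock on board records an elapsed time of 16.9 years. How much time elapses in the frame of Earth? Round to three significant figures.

With β = 0.6, γ = 1/√(1 − 0.6²) = 1/√0.64 = 1.25.
The onboard clock measures proper time, so the interval in the rest frame of Earth is dilated: Δt = γ·Δτ = 1.25 × 16.9 years = 21.1 years.

21.1 years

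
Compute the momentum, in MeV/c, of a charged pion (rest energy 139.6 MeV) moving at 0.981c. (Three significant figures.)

With β = 0.981, γ = 1/√(1 − 0.981²) = 1/√0.037639 = 5.1544.
Momentum: p = γβ·mc = 5.1544 × 0.981 × 139.6 MeV/c = 706 MeV/c.

706 MeV/c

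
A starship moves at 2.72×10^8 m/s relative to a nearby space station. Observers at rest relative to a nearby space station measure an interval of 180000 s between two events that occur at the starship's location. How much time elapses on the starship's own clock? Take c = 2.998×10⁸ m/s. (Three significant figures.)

β = v/c = (2.72×10^8 m/s)/(2.998×10⁸ m/s) = 0.907272.
With β = 0.907272, γ = 1/√(1 − 0.907272²) = 1/√0.1768575 = 2.3779.
The starship's clock runs slow as seen from a nearby space station, so Δτ = Δt/γ = 180000/2.3779 = 75700 s.

75700 s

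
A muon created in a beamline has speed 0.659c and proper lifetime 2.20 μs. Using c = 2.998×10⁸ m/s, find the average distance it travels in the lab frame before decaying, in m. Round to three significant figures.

With β = 0.659, γ = 1/√(1 − 0.659²) = 1/√0.565719 = 1.3295.
Lab-frame lifetime: Δt = γτ = 1.3295 × 2.20 μs = 2.9249 μs.
Distance: d = vΔt = 0.659 × 2.998×10⁸ m/s × 2.9249×10^-6 s = 578 m.

578 m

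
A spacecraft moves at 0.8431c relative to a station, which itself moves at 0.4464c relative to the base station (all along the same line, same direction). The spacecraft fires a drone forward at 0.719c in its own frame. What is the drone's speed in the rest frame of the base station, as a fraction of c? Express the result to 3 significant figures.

Apply u = (u'+v)/(1+u'v) twice. Drone in the station frame: (0.719+0.8431)/(1+0.719·0.8431) = 1.5621/1.6061889 = 0.97255c.
That velocity, transformed to the rest frame of the base station: (0.97255+0.4464)/(1+0.97255·0.4464) = 1.41895/1.43414632 = 0.9894c.

0.989c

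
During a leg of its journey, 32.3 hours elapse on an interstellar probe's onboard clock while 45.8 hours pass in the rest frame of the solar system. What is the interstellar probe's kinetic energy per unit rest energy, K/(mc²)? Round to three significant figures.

0.418

From Δt = γΔτ: γ = 45.8/32.3 = 1.41796.
Since K = (γ−1)mc², K/(mc²) = 1.41796 − 1 = 0.418.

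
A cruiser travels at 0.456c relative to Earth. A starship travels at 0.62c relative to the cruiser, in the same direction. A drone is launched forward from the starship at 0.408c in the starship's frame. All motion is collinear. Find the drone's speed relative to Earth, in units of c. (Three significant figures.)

0.929c

Compose velocities in two stages. Stage 1 (into S'): u₁ = (0.408+0.62)/(1+0.408×0.62) = 0.82046.
Stage 2 (into S): u = (0.82046+0.456)/(1+0.82046×0.456) = 0.92892, so the speed is 0.929c.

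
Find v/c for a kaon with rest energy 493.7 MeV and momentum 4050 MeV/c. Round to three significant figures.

βγ = pc/(mc²) = 4050/493.7 = 8.2034.
Since γ² = 1 + (βγ)² = 68.2958, γ = √68.2958 = 8.26413, and β = (βγ)/γ = 8.2034/8.26413 = 0.993.

0.993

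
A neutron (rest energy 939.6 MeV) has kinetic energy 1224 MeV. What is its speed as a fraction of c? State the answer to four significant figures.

K = (γ−1)mc², so γ = 1 + 1224/939.6 = 2.3027.
Then v/c = √(1 − γ⁻²) = √(1 − 0.188593) = √0.811407 = 0.9008.

0.9008c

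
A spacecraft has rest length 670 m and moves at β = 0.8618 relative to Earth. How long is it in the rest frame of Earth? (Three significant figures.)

Lorentz factor: γ = (1 − 0.74269924)^(−1/2) = 1.9714.
Along the direction of motion the measured length is L₀/γ = 670/1.9714 = 340 m.

340 m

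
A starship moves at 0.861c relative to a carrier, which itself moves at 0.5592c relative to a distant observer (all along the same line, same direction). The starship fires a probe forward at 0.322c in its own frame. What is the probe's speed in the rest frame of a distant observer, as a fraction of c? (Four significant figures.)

0.9786c

Compose velocities in two stages. Stage 1 (into S'): u₁ = (0.322+0.861)/(1+0.322×0.861) = 0.92621.
Stage 2 (into S): u = (0.92621+0.5592)/(1+0.92621×0.5592) = 0.97857, so the speed is 0.9786c.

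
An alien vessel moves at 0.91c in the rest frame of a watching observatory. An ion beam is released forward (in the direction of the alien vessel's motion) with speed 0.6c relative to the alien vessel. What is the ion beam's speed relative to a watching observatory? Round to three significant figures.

0.977c

Relativistic velocity addition: u = (u' + v)/(1 + u'v/c²), with u' = 0.6c and v = 0.91c.
Numerator: 0.6 + 0.91 = 1.51. Denominator: 1 + (0.6)(0.91) = 1.546.
u = 1.51/1.546 = 0.97671, so the speed is 0.977c.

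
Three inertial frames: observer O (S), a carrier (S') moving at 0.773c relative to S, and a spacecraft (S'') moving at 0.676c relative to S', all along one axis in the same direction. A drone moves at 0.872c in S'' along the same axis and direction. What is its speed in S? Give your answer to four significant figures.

0.9966c

Apply u = (u'+v)/(1+u'v) twice. Drone in the carrier frame: (0.872+0.676)/(1+0.872·0.676) = 1.548/1.589472 = 0.97391c.
That velocity, transformed to the rest frame of observer O: (0.97391+0.773)/(1+0.97391·0.773) = 1.74691/1.75283243 = 0.99662c.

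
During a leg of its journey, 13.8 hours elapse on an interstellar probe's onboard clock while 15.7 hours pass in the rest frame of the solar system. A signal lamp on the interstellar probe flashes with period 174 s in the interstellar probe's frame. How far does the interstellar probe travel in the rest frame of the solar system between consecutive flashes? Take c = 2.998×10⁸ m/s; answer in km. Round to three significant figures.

γ = Δt/Δτ = 15.7/13.8 = 1.13768.
β = √(1 − 1/γ²) = 0.47686. Lab-frame period = γτ = 1.13768×174 s = 197.96 s. Distance = βc × γτ = 0.47686 × 2.998×10⁸ m/s × 197.96 s = 2.8301×10^10 m = 2.83×10^7 km.

2.83×10^7 km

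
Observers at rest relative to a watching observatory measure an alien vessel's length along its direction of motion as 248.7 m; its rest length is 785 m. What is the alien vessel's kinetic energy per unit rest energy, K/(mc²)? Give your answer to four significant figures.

Length contraction gives γ = L₀/L = 785/248.7 = 3.15641.
Since K = (γ−1)mc², K/(mc²) = 3.15641 − 1 = 2.156.

2.156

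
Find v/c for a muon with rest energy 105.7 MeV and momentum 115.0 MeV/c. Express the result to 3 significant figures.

0.736

pc/(mc²) = 115.0/105.7 = 1.088 = βγ = β/√(1−β²).
So β² = x²/(1 + x²) with x = 1.088: x² = 1.18374, β² = 1.18374/2.18374 = 0.54207, β = 0.736.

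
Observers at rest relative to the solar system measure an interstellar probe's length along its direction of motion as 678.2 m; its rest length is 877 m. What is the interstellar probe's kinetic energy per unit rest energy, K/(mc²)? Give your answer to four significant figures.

0.2931

Length contraction gives γ = L₀/L = 877/678.2 = 1.29313.
K/(mc²) = γ − 1 = 1.29313 − 1 = 0.2931.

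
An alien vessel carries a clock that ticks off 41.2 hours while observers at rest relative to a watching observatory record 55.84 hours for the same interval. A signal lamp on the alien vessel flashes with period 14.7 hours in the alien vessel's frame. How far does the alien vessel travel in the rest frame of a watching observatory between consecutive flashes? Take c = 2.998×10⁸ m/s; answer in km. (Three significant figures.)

1.45×10^10 km

The time-dilation ratio gives γ = 55.84/41.2 = 1.35534.
β = √(1 − 1/γ²) = 0.675. Lab-frame period = γτ = 1.35534×14.7 hours = 19.923 hours. Distance = βc × γτ = 0.675 × 2.998×10⁸ m/s × 71722.8 s = 1.4514×10^13 m = 1.45×10^10 km.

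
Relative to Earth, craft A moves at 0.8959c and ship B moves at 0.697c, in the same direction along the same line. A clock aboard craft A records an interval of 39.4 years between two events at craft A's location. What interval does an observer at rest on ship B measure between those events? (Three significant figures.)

46.4 years

The velocity of craft A relative to ship B is (0.8959 − 0.697)c / (1 − 0.8959×0.697) = 0.52961c; relative speed 0.52961c.
At |u| = 0.52961c, γ = (1 − 0.280487)^(−1/2) = 1.1789.
Craft A's interval is proper; time dilation gives Δt_B = γΔτ = 1.1789 × 39.4 years = 46.4 years.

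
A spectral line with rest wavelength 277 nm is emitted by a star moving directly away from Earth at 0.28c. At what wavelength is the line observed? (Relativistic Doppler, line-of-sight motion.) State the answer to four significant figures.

Relativistic Doppler for wavelength: λ_obs = λ_src · √((1+β)/(1−β)).
With β = 0.28: factor = √(1.28/0.72) = 1.3333.
λ_obs = 277 × 1.3333 = 369.3 nm.

369.3 nm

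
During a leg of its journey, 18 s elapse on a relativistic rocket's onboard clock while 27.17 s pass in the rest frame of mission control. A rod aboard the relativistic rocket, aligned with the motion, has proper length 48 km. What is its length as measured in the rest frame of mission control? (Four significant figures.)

31.80 km

From Δt = γΔτ: γ = 27.17/18 = 1.50944.
L = L₀/γ = 48/1.50944 = 31.80 km.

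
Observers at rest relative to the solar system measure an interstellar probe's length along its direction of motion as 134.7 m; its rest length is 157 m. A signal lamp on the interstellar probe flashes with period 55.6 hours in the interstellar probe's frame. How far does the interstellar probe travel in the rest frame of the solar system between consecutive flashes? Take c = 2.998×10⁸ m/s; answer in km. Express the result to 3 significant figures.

γ = L₀/L = 157/134.7 = 1.16555.
β = √(1 − 1/γ²) = 0.51371. Lab-frame period = γτ = 1.16555×55.6 hours = 64.805 hours. Distance = βc × γτ = 0.51371 × 2.998×10⁸ m/s × 233298 s = 3.5930×10^13 m = 3.59×10^10 km.

3.59×10^10 km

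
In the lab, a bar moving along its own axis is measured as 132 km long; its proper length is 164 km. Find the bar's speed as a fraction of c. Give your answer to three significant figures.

0.593c

Length contraction gives γ = L₀/L = 164/132 = 1.2424.
β = √(1 − 1/γ²) = √0.352146 = 0.593.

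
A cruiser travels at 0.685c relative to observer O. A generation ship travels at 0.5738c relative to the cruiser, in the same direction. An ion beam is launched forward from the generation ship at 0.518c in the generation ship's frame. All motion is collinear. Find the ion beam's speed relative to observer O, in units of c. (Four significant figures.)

Apply u = (u'+v)/(1+u'v) twice. Ion beam in the cruiser frame: (0.518+0.5738)/(1+0.518·0.5738) = 1.0918/1.2972284 = 0.84164c.
That velocity, transformed to the rest frame of observer O: (0.84164+0.685)/(1+0.84164·0.685) = 1.52664/1.5765234 = 0.96836c.

0.9684c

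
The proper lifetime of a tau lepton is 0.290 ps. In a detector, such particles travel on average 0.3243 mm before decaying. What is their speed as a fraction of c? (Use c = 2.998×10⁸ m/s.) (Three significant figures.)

0.966c

Lab distance = (lab lifetime)·v = γτ·βc, so βγ = d/(cτ) = 3.243×10^-4/(2.998×10⁸ × 2.900×10^-13) = 3.7301.
With βγ = 3.7301: γ² = 1 + (βγ)² = 14.9136, and β = (βγ)/γ = 3.7301/3.86181 = 0.966.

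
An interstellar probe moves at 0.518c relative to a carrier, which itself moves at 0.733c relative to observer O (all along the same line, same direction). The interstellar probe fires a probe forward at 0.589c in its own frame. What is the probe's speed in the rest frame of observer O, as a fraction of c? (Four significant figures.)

0.9750c

Apply u = (u'+v)/(1+u'v) twice. Probe in the carrier frame: (0.589+0.518)/(1+0.589·0.518) = 1.107/1.305102 = 0.84821c.
That velocity, transformed to the rest frame of observer O: (0.84821+0.733)/(1+0.84821·0.733) = 1.58121/1.62173793 = 0.97501c.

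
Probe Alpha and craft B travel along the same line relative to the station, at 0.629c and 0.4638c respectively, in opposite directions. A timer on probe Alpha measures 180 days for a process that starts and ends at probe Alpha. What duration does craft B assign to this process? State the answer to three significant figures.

338 days

The velocity of probe Alpha relative to craft B is (0.629 + 0.4638)c / (1 + 0.629×0.4638) = 0.846c; relative speed 0.846c.
At |u| = 0.846c, γ = (1 − 0.715716)^(−1/2) = 1.8755.
Probe Alpha's interval is proper; time dilation gives Δt_B = γΔτ = 1.8755 × 180 days = 338 days.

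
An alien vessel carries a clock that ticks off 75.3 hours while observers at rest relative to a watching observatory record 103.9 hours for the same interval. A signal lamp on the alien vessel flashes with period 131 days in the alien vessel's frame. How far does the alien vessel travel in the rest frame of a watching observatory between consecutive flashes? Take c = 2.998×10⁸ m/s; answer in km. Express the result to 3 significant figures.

From Δt = γΔτ: γ = 103.9/75.3 = 1.37981.
β = √(1 − 1/γ²) = 0.68903. Lab-frame period = γτ = 1.37981×131 days = 180.76 days. Distance = βc × γτ = 0.68903 × 2.998×10⁸ m/s × 15617664 s = 3.2262×10^15 m = 3.23×10^12 km.

3.23×10^12 km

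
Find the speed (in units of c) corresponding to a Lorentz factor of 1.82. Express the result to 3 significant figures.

0.836c

β = √(1 − 1/γ²) = √(1 − 1/3.3124) = √0.698104 = 0.836.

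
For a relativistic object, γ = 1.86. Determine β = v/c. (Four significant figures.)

0.8432

β = √(1 − 1/γ²) = √(1 − 1/3.4596) = √0.710949 = 0.8432.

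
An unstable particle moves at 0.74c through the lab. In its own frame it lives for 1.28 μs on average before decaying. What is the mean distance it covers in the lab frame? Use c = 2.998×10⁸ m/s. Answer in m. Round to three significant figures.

422 m

Lorentz factor: γ = (1 − 0.5476)^(−1/2) = 1.4868.
Lab-frame lifetime: Δt = γτ = 1.4868 × 1.28 μs = 1.9031 μs.
Distance: d = vΔt = 0.74 × 2.998×10⁸ m/s × 1.9031×10^-6 s = 422 m.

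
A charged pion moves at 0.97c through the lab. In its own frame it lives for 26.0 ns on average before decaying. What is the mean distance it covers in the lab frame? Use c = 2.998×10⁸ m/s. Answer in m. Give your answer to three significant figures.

γ = 1/√(1 − β²) = 1/√(1 − 0.9409) = 1/√0.0591 = 4.1135.
Lab-frame lifetime: Δt = γτ = 4.1135 × 26.0 ns = 106.95 ns.
Distance: d = vΔt = 0.97 × 2.998×10⁸ m/s × 1.0695×10^-7 s = 31.1 m.

31.1 m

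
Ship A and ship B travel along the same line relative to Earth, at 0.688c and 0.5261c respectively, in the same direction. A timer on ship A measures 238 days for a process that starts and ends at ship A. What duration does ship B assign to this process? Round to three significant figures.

246 days

Speed of ship A in ship B's frame: u = (v_A − v_B)/(1 − v_A v_B/c²) = (0.688 − 0.5261)/(1 − 0.688×0.5261) = 0.1619/0.6380432 = 0.25374; |u| = 0.25374c.
γ for this relative speed: γ = 1/√(1 − 0.064384) = 1.0338.
The clock on ship A records proper time, so ship B measures Δt = γΔτ = 1.0338 × 238 = 246 days.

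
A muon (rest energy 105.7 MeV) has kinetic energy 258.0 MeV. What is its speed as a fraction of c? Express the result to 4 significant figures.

K = (γ−1)mc², so γ = 1 + 258.0/105.7 = 3.4409.
Then v/c = √(1 − γ⁻²) = √(1 − 0.0844609) = √0.9155391 = 0.9568.

0.9568c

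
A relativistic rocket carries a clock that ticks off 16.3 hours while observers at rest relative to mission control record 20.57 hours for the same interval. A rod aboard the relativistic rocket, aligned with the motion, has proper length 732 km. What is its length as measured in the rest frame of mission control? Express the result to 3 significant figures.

γ = Δt/Δτ = 20.57/16.3 = 1.26196.
L = L₀/γ = 732/1.26196 = 580 km.

580 km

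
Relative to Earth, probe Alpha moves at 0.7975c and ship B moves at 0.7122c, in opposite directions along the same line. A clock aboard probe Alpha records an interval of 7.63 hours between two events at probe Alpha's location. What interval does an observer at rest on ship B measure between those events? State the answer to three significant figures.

Speed of probe Alpha in ship B's frame: u = (v_A + v_B)/(1 + v_A v_B/c²) = (0.7975 + 0.7122)/(1 + 0.7975×0.7122) = 1.5097/1.5679795 = 0.96283; |u| = 0.96283c.
γ for this relative speed: γ = 1/√(1 − 0.927042) = 3.7022.
The clock on probe Alpha records proper time, so ship B measures Δt = γΔτ = 3.7022 × 7.63 = 28.2 hours.

28.2 hours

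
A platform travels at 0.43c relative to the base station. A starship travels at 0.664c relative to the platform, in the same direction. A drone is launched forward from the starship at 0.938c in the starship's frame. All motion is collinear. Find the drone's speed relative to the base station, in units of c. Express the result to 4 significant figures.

First combine the drone and starship (S''→S'): u₁ = (0.938 + 0.664)/(1 + 0.938×0.664) = 1.602/1.622832 = 0.98716.
Then combine with the platform (S'→S): u = (0.98716 + 0.43)/(1 + 0.98716×0.43) = 1.41716/1.4244788 = 0.99486.

0.9949c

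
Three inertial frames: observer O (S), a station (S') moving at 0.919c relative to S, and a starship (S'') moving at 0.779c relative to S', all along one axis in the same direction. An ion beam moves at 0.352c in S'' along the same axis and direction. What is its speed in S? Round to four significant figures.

Apply u = (u'+v)/(1+u'v) twice. Ion beam in the station frame: (0.352+0.779)/(1+0.352·0.779) = 1.131/1.274208 = 0.88761c.
That velocity, transformed to the rest frame of observer O: (0.88761+0.919)/(1+0.88761·0.919) = 1.80661/1.81571359 = 0.99499c.

0.9950c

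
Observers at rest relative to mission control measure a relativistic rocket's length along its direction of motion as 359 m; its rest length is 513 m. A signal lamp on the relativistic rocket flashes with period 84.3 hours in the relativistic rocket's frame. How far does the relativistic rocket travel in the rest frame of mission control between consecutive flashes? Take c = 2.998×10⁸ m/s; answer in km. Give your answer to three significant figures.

From L = L₀/γ: γ = 513/359 = 1.42897.
β = √(1 − 1/γ²) = 0.71433. Lab-frame period = γτ = 1.42897×84.3 hours = 120.46 hours. Distance = βc × γτ = 0.71433 × 2.998×10⁸ m/s × 433656 s = 9.2870×10^13 m = 9.29×10^10 km.

9.29×10^10 km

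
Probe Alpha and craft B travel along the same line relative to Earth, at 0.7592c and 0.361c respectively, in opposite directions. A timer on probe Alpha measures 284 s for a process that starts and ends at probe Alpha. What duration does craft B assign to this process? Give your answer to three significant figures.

Speed of probe Alpha in craft B's frame: u = (v_A + v_B)/(1 + v_A v_B/c²) = (0.7592 + 0.361)/(1 + 0.7592×0.361) = 1.1202/1.2740712 = 0.87923; |u| = 0.87923c.
γ for this relative speed: γ = 1/√(1 − 0.773045) = 2.0991.
Probe Alpha's interval is proper; time dilation gives Δt_B = γΔτ = 2.0991 × 284 s = 596 s.

596 s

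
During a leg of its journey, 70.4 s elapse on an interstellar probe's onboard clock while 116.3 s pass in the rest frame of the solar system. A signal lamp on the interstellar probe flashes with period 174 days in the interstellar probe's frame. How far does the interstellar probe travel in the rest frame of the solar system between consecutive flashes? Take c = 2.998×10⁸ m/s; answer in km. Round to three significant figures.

γ = Δt/Δτ = 116.3/70.4 = 1.65199.
β = √(1 − 1/γ²) = 0.79597. Lab-frame period = γτ = 1.65199×174 days = 287.45 days. Distance = βc × γτ = 0.79597 × 2.998×10⁸ m/s × 24835680 s = 5.9266×10^15 m = 5.93×10^12 km.

5.93×10^12 km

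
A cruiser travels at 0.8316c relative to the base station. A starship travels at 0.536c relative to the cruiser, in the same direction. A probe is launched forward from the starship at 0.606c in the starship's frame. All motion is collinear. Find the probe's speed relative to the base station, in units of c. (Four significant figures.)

Compose velocities in two stages. Stage 1 (into S'): u₁ = (0.606+0.536)/(1+0.606×0.536) = 0.86201.
Stage 2 (into S): u = (0.86201+0.8316)/(1+0.86201×0.8316) = 0.98647, so the speed is 0.9865c.

0.9865c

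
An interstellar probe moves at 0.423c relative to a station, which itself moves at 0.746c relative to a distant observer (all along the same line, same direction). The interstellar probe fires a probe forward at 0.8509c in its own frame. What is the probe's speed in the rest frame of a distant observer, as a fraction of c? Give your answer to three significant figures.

0.991c

First combine the probe and interstellar probe (S''→S'): u₁ = (0.8509 + 0.423)/(1 + 0.8509×0.423) = 1.2739/1.3599307 = 0.93674.
Then combine with the station (S'→S): u = (0.93674 + 0.746)/(1 + 0.93674×0.746) = 1.68274/1.69880804 = 0.99054.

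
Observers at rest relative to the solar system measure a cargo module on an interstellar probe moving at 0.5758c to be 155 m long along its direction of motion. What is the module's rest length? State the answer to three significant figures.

190 m

β² = 0.33154564, so γ = 1/√0.66845436 = 1.2231.
Proper length: L₀ = γ·L = 1.2231 × 155 = 190 m.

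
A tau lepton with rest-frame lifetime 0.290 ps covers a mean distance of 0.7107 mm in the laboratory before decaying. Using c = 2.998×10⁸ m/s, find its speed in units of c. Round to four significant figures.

Lab distance = (lab lifetime)·v = γτ·βc, so βγ = d/(cτ) = 7.107×10^-4/(2.998×10⁸ × 2.900×10^-13) = 8.1744.
With βγ = 8.1744: γ² = 1 + (βγ)² = 67.8208, and β = (βγ)/γ = 8.1744/8.23534 = 0.9926.

0.9926c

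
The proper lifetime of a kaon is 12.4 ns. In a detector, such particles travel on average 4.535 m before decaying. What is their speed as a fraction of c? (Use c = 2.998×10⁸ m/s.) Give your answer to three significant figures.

Let x = d/(cτ) = 4.535 m / (2.998×10⁸ m/s × 1.240×10^-8 s) = 1.2199. Since d = βγcτ, x = βγ = β/√(1−β²).
Solving: β² = x²/(1+x²) = 1.48816/2.48816 = 0.598097, so β = 0.773.

0.773c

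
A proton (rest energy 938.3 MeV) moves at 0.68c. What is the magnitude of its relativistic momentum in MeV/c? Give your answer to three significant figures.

γ = 1/√(1 − β²) = 1/√(1 − 0.4624) = 1/√0.5376 = 1/0.733212 = 1.3639.
Momentum: p = γβ·mc = 1.3639 × 0.68 × 938.3 MeV/c = 870 MeV/c.

870 MeV/c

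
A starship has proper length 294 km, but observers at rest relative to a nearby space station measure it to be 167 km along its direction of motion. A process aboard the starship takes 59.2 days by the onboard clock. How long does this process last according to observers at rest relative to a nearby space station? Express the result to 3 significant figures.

104 days

γ = L₀/L = 294/167 = 1.76048.
Δt = γΔτ = 1.76048 × 59.2 = 104 days.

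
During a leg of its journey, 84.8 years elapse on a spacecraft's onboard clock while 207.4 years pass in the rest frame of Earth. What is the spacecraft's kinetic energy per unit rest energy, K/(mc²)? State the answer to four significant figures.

1.446

From Δt = γΔτ: γ = 207.4/84.8 = 2.44575.
Since K = (γ−1)mc², K/(mc²) = 2.44575 − 1 = 1.446.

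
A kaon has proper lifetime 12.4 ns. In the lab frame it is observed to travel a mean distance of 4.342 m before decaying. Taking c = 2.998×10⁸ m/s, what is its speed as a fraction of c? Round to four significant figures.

Let x = d/(cτ) = 4.342 m / (2.998×10⁸ m/s × 1.240×10^-8 s) = 1.168. Since d = βγcτ, x = βγ = β/√(1−β²).
Solving: β² = x²/(1+x²) = 1.36422/2.36422 = 0.577028, so β = 0.7596.

0.7596c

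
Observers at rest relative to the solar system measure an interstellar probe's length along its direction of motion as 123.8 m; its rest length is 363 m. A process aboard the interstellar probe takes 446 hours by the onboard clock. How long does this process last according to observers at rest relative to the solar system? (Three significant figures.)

γ = L₀/L = 363/123.8 = 2.93215.
The same γ dilates the second interval: 2.93215 × 446 hours = 1310 hours.

1310 hours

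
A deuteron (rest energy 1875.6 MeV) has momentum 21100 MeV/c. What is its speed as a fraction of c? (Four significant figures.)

βγ = pc/(mc²) = 21100/1875.6 = 11.25.
Since γ² = 1 + (βγ)² = 127.562, γ = √127.562 = 11.2943, and β = (βγ)/γ = 11.25/11.2943 = 0.9961.

0.9961c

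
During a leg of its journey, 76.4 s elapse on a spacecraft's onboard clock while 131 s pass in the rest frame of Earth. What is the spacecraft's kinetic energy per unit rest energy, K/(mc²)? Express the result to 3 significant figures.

From Δt = γΔτ: γ = 131/76.4 = 1.71466.
K/(mc²) = γ − 1 = 1.71466 − 1 = 0.715.

0.715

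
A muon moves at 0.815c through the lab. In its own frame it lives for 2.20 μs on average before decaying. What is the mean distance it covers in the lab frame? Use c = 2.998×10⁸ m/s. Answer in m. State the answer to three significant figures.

γ = 1/√(1 − β²) = 1/√(1 − 0.664225) = 1/√0.335775 = 1/0.579461 = 1.7257.
Lab-frame lifetime: Δt = γτ = 1.7257 × 2.20 μs = 3.7965 μs.
Distance: d = vΔt = 0.815 × 2.998×10⁸ m/s × 3.7965×10^-6 s = 928 m.

928 m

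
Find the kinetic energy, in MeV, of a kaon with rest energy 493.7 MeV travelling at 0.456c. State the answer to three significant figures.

61.0 MeV

γ = 1/√(1 − β²) = 1/√(1 − 0.207936) = 1/√0.792064 = 1/0.88998 = 1.12362.
Kinetic energy: K = (γ − 1)mc² = (1.12362 − 1) × 493.7 MeV = 0.12362 × 493.7 = 61.0 MeV.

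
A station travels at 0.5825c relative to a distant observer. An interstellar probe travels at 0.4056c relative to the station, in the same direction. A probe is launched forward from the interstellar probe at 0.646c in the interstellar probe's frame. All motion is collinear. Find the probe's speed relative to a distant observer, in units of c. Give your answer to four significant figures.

First combine the probe and interstellar probe (S''→S'): u₁ = (0.646 + 0.4056)/(1 + 0.646×0.4056) = 1.0516/1.2620176 = 0.83327.
Then combine with the station (S'→S): u = (0.83327 + 0.5825)/(1 + 0.83327×0.5825) = 1.41577/1.485379775 = 0.95314.

0.9531c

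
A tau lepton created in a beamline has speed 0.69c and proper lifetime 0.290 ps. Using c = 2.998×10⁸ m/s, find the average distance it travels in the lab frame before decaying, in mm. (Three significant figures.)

0.0829 mm

Lorentz factor: γ = (1 − 0.4761)^(−1/2) = 1.3816.
Lab-frame lifetime: Δt = γτ = 1.3816 × 0.290 ps = 0.40066 ps.
Distance: d = vΔt = 0.69 × 2.998×10⁸ m/s × 4.0066×10^-13 s = 8.29×10^-5 m = 0.0829 mm.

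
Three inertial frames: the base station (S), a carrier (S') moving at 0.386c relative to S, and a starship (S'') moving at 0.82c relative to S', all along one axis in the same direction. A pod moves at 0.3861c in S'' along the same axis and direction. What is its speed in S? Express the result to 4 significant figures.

Compose velocities in two stages. Stage 1 (into S'): u₁ = (0.3861+0.82)/(1+0.3861×0.82) = 0.91607.
Stage 2 (into S): u = (0.91607+0.386)/(1+0.91607×0.386) = 0.96193, so the speed is 0.9619c.

0.9619c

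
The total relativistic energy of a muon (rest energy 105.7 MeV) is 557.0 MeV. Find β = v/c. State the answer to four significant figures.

0.9818

Total energy E = γmc² gives γ = 557.0/105.7 = 5.2696.
Hence β = √(1 − 1/γ²) = √(1 − 0.0360118) = √0.9639882 = 0.9818.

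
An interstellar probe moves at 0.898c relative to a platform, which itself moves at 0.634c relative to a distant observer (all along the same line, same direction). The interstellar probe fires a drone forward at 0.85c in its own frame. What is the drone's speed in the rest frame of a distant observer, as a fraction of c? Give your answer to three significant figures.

0.998c

Compose velocities in two stages. Stage 1 (into S'): u₁ = (0.85+0.898)/(1+0.85×0.898) = 0.99132.
Stage 2 (into S): u = (0.99132+0.634)/(1+0.99132×0.634) = 0.99805, so the speed is 0.998c.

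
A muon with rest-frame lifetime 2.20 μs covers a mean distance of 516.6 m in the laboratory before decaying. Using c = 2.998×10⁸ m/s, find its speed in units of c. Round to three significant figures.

Lab distance = (lab lifetime)·v = γτ·βc, so βγ = d/(cτ) = 516.6/(2.998×10⁸ × 2.200×10^-6) = 0.78325.
With βγ = 0.78325: γ² = 1 + (βγ)² = 1.613481, and β = (βγ)/γ = 0.78325/1.27023 = 0.617.

0.617c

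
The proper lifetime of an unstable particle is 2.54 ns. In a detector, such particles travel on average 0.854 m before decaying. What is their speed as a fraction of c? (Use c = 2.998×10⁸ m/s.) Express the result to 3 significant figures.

0.746c

Lab distance = (lab lifetime)·v = γτ·βc, so βγ = d/(cτ) = 0.8540/(2.998×10⁸ × 2.540×10^-9) = 1.1215.
With βγ = 1.1215: γ² = 1 + (βγ)² = 2.25776, and β = (βγ)/γ = 1.1215/1.50258 = 0.746.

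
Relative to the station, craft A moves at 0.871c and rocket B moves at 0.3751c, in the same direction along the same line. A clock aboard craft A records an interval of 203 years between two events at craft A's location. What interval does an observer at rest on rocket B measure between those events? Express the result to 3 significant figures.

Transform craft A's velocity into rocket B's frame: (0.871 − 0.3751)/(1 − 0.871·0.3751) = 0.4959/0.6732879, so the relative speed is 0.73653c.
γ for this relative speed: γ = 1/√(1 − 0.542476) = 1.4784.
Craft A's interval is proper; time dilation gives Δt_B = γΔτ = 1.4784 × 203 years = 300 years.

300 years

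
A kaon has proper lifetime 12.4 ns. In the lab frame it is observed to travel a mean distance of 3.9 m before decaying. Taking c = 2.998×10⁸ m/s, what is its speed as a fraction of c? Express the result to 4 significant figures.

Lab distance = (lab lifetime)·v = γτ·βc, so βγ = d/(cτ) = 3.900/(2.998×10⁸ × 1.240×10^-8) = 1.0491.
With βγ = 1.0491: γ² = 1 + (βγ)² = 2.10061, and β = (βγ)/γ = 1.0491/1.44935 = 0.7238.

0.7238c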